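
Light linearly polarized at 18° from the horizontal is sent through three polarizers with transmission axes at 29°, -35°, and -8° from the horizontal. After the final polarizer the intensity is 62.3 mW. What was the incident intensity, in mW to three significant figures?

By Malus's law, I₁ = I₀ cos²(29° − 18°) = I₀ cos²(11°) = 0.9636 I₀.
I₂ = I₁ cos²(-35° − 29°) = 0.9636 I₀ · cos²(64°) = 0.1852 I₀.
I₃ = I₂ cos²(-8° + 35°) = 0.1852 I₀ · cos²(27°) = 0.147 I₀.
So 62.3 mW = 0.147 I₀, giving I₀ = 62.3/0.147 = 423.8 mW.

I₀ ≈ 424 mW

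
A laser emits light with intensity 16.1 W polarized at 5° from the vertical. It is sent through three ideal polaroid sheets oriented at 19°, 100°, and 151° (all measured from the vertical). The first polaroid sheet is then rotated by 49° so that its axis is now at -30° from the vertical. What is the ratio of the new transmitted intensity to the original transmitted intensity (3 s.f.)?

I_new/I_old ≈ 12.0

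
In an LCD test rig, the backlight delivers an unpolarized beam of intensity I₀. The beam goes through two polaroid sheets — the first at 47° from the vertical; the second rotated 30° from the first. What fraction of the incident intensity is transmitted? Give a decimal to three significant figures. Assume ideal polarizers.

Unpolarized light through the first polarizer → I₁ = ½ I₀, now polarized at 47°.
I₂ = I₁ cos²(30°) = 0.5 · 0.75 I₀ = 0.375 I₀.
Transmitted fraction = 0.375.

≈ 0.375 I₀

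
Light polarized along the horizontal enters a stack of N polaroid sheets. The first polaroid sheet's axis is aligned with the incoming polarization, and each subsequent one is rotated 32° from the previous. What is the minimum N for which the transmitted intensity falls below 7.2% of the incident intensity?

N = 9

First polarizer is aligned with the polarization: full transmission.
Each further stage multiplies by cos²(32°) = 0.7192.
After N polarizers: T = 0.7192^(N−1). Require T < 0.072 ⇒ N−1 > ln(0.072)/ln(0.7192) = 7.98, so N−1 ≥ 8 and N = 9.
Check: N=9 gives T = 0.07157 < 0.072; N=8 gives T = 0.09951.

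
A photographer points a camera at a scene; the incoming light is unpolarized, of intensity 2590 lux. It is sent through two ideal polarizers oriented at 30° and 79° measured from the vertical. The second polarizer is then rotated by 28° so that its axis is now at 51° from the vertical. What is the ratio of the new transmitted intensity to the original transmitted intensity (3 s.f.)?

Before rotation:
Unpolarized light through the first polarizer → I₁ = ½ I₀, now polarized at 30°.
I₂ = I₁ cos²(79° − 30°) = 0.5 I₀ · cos²(49°) = 0.2152 I₀.
After rotation:
Unpolarized light through the first polarizer → I₁ = ½ I₀, now polarized at 30°.
I₂ = I₁ cos²(51° − 30°) = 0.5 I₀ · cos²(21°) = 0.4358 I₀.
Ratio = 0.4358 / 0.2152 = 2.025.

I_new/I_old ≈ 2.02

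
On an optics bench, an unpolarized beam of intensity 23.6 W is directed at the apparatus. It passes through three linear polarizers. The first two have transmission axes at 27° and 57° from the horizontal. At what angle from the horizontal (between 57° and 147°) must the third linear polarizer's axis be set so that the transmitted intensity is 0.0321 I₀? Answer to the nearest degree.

θ ≈ 130°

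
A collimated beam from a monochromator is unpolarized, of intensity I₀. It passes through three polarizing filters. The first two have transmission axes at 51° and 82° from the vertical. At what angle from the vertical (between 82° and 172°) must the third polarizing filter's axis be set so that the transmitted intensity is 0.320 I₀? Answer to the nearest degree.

θ ≈ 103°

Unpolarized light through the first polarizer → I₁ = ½ I₀, now polarized at 51°.
I₂ = I₁ cos²(82° − 51°) = 0.5 I₀ · cos²(31°) = 0.3674 I₀.
Need I₃/I₀ = 0.32, so cos²(θ − 82°) = 0.32 / 0.3674 = 0.8711.
θ − 82° = arccos(√0.8711) = 21.0°, giving θ ≈ 82 + 21.0 = 103.0°.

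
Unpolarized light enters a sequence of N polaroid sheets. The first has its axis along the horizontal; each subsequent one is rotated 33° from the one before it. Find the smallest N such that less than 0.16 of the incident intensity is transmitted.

First polarizer halves the unpolarized light: factor 1/2.
Each further stage multiplies by cos²(33°) = 0.7034.
After N polarizers: T = 0.5·0.7034^(N−1). Require T < 0.16 ⇒ N−1 > ln(0.16/0.5)/ln(0.7034) = 3.24, so N−1 ≥ 4 and N = 5.
Check: N=5 gives T = 0.1224 < 0.16; N=4 gives T = 0.174.

N = 5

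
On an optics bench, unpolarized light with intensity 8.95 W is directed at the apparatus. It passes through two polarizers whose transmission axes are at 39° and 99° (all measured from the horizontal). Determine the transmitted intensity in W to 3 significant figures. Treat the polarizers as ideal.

I ≈ 1.12 W

Unpolarized light through the first polarizer → I₁ = 8.95 W/2 = 4.475 W, polarized at 39°.
I₂ = I₁ · cos²(60°) = 4.475 · 0.25 = 1.119 W.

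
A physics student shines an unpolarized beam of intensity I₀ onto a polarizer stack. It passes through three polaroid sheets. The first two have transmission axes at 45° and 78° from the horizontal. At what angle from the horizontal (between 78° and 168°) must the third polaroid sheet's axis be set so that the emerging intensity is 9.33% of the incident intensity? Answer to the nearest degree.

Unpolarized light through the first polarizer → I₁ = ½ I₀, now polarized at 45°.
I₂ = I₁ cos²(78° − 45°) = 0.5 I₀ · cos²(33°) = 0.3517 I₀.
Need I₃/I₀ = 0.0933, so cos²(θ − 78°) = 0.0933 / 0.3517 = 0.2653.
θ − 78° = arccos(√0.2653) = 59.0°, giving θ ≈ 78 + 59.0 = 137.0°.

θ ≈ 137°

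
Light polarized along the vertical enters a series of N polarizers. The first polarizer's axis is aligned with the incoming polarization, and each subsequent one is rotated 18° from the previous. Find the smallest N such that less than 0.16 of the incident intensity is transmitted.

First polarizer is aligned with the polarization: full transmission.
Each further stage multiplies by cos²(18°) = 0.9045.
After N polarizers: T = 0.9045^(N−1). Require T < 0.16 ⇒ N−1 > ln(0.16)/ln(0.9045) = 18.26, so N−1 ≥ 19 and N = 20.
Check: N=20 gives T = 0.1485 < 0.16; N=19 gives T = 0.1642.

N = 20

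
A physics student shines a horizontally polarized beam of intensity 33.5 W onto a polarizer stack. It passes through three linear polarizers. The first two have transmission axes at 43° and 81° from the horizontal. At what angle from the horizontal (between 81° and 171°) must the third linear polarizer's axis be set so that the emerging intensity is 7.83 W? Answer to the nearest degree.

θ ≈ 114°

By Malus's law, I₁ = I₀ cos²(43° − 0°) = I₀ cos²(43°) = 0.5349 I₀.
I₂ = I₁ cos²(81° − 43°) = 0.5349 I₀ · cos²(38°) = 0.3321 I₀.
Target fraction: 7.83 / 33.5 W = 0.2337 of I₀.
Need I₃/I₀ = 0.2337, so cos²(θ − 81°) = 0.2337 / 0.3321 = 0.7037.
θ − 81° = arccos(√0.7037) = 33.0°, giving θ ≈ 81 + 33.0 = 114.0°.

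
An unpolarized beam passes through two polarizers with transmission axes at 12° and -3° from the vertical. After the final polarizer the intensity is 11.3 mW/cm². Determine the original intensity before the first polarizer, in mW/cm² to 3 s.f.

Unpolarized light through the first polarizer → I₁ = ½ I₀, now polarized at 12°.
I₂ = I₁ cos²(-3° − 12°) = 0.5 I₀ · cos²(15°) = 0.4665 I₀.
So 11.3 mW/cm² = 0.4665 I₀, giving I₀ = 11.3/0.4665 = 24.22 mW/cm².

I₀ ≈ 24.2 mW/cm²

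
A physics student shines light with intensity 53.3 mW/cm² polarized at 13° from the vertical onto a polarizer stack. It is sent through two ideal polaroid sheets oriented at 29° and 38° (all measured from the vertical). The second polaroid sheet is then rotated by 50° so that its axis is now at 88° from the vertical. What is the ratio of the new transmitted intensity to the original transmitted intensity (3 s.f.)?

I_new/I_old ≈ 0.272

Before rotation:
I₁ = I₀ cos²(29° − 13°) = I₀ cos²(16°) = 0.924 I₀.
I₂ = I₁ cos²(38° − 29°) = 0.924 I₀ · cos²(9°) = 0.9014 I₀.
After rotation:
I₁ = I₀ cos²(29° − 13°) = I₀ cos²(16°) = 0.924 I₀.
I₂ = I₁ cos²(88° − 29°) = 0.924 I₀ · cos²(59°) = 0.2451 I₀.
Ratio = 0.2451 / 0.9014 = 0.2719.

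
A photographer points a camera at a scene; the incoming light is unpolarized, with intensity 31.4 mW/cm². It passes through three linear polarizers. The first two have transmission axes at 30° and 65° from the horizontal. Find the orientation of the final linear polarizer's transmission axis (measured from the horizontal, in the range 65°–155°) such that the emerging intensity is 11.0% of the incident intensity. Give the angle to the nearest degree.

θ ≈ 120°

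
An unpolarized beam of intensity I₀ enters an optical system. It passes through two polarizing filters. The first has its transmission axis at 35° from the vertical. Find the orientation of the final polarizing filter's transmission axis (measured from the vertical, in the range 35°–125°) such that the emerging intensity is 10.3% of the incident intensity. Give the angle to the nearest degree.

θ ≈ 98°

Unpolarized light through the first polarizer → I₁ = ½ I₀, now polarized at 35°.
Need I₂/I₀ = 0.103, so cos²(θ − 35°) = 0.103 / 0.5 = 0.206.
θ − 35° = arccos(√0.206) = 63.0°, giving θ ≈ 35 + 63.0 = 98.0°.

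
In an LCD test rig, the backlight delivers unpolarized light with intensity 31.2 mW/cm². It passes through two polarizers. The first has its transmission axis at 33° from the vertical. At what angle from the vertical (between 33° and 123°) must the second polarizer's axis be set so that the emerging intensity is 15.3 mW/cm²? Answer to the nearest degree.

θ ≈ 41°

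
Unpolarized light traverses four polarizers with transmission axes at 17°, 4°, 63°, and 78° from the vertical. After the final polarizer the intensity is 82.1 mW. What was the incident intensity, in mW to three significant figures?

I₀ ≈ 699 mW

Unpolarized light through the first polarizer → I₁ = ½ I₀, now polarized at 17°.
I₂ = I₁ cos²(4° − 17°) = 0.5 I₀ · cos²(13°) = 0.4747 I₀.
I₃ = I₂ cos²(63° − 4°) = 0.4747 I₀ · cos²(59°) = 0.1259 I₀.
I₄ = I₃ cos²(78° − 63°) = 0.1259 I₀ · cos²(15°) = 0.1175 I₀.
So 82.1 mW = 0.1175 I₀, giving I₀ = 82.1/0.1175 = 698.8 mW.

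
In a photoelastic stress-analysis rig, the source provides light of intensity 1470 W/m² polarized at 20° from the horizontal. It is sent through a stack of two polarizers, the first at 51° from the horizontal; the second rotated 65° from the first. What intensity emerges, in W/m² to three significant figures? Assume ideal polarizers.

I₁ = 1470 W/m² · cos²(31°) = 1080 W/m².
I₂ = I₁ · cos²(65°) = 1080 · 0.1786 = 192.9 W/m².

I ≈ 193 W/m²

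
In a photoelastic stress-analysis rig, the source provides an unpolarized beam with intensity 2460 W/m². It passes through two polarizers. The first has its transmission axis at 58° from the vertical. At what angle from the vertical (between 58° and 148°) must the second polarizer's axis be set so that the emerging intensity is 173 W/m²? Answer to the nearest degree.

θ ≈ 126°

Unpolarized light through the first polarizer → I₁ = ½ I₀, now polarized at 58°.
Target fraction: 173 / 2460 W/m² = 0.07033 of I₀.
Need I₂/I₀ = 0.07033, so cos²(θ − 58°) = 0.07033 / 0.5 = 0.1407.
θ − 58° = arccos(√0.1407) = 68.0°, giving θ ≈ 58 + 68.0 = 126.0°.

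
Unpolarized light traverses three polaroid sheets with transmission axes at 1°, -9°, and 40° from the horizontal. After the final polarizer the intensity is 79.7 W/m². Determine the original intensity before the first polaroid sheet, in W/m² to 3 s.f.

I₀ ≈ 382 W/m²

Unpolarized light through the first polarizer → I₁ = ½ I₀, now polarized at 1°.
I₂ = I₁ cos²(-9° − 1°) = 0.5 I₀ · cos²(10°) = 0.4849 I₀.
I₃ = I₂ cos²(40° + 9°) = 0.4849 I₀ · cos²(49°) = 0.2087 I₀.
So 79.7 W/m² = 0.2087 I₀, giving I₀ = 79.7/0.2087 = 381.9 W/m².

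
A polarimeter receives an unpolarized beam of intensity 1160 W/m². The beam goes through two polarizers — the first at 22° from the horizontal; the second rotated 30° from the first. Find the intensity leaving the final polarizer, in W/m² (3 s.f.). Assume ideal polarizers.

I ≈ 435 W/m²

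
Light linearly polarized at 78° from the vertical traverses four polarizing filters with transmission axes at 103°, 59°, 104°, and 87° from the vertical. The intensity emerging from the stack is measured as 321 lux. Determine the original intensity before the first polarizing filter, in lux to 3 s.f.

I₀ ≈ 1650 lux

I₁ = I₀ cos²(103° − 78°) = I₀ cos²(25°) = 0.8214 I₀.
I₂ = I₁ cos²(59° − 103°) = 0.8214 I₀ · cos²(44°) = 0.425 I₀.
I₃ = I₂ cos²(104° − 59°) = 0.425 I₀ · cos²(45°) = 0.2125 I₀.
I₄ = I₃ cos²(87° − 104°) = 0.2125 I₀ · cos²(17°) = 0.1943 I₀.
So 321 lux = 0.1943 I₀, giving I₀ = 321/0.1943 = 1652 lux.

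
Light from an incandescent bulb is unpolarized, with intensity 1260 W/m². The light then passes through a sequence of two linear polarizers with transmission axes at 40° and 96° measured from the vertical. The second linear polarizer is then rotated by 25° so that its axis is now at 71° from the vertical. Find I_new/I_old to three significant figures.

Before rotation:
Unpolarized light through the first polarizer → I₁ = ½ I₀, now polarized at 40°.
I₂ = I₁ cos²(96° − 40°) = 0.5 I₀ · cos²(56°) = 0.1563 I₀.
After rotation:
Unpolarized light through the first polarizer → I₁ = ½ I₀, now polarized at 40°.
I₂ = I₁ cos²(71° − 40°) = 0.5 I₀ · cos²(31°) = 0.3674 I₀.
Ratio = 0.3674 / 0.1563 = 2.35.

I_new/I_old ≈ 2.35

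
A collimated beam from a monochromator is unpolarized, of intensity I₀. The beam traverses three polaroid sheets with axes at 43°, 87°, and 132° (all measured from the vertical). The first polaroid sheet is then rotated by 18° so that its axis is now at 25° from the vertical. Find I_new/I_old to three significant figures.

Before rotation:
Unpolarized light through the first polarizer → I₁ = ½ I₀, now polarized at 43°.
I₂ = I₁ cos²(87° − 43°) = 0.5 I₀ · cos²(44°) = 0.2587 I₀.
I₃ = I₂ cos²(132° − 87°) = 0.2587 I₀ · cos²(45°) = 0.1294 I₀.
After rotation:
Unpolarized light through the first polarizer → I₁ = ½ I₀, now polarized at 25°.
I₂ = I₁ cos²(87° − 25°) = 0.5 I₀ · cos²(62°) = 0.1102 I₀.
I₃ = I₂ cos²(132° − 87°) = 0.1102 I₀ · cos²(45°) = 0.0551 I₀.
Ratio = 0.0551 / 0.1294 = 0.4259.

I_new/I_old ≈ 0.426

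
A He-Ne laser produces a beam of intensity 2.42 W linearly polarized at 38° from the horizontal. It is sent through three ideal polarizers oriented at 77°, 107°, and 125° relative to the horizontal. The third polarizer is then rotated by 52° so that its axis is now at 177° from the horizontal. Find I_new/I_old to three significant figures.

Before rotation:
I₁ = I₀ cos²(77° − 38°) = I₀ cos²(39°) = 0.604 I₀.
I₂ = I₁ cos²(107° − 77°) = 0.604 I₀ · cos²(30°) = 0.453 I₀.
I₃ = I₂ cos²(125° − 107°) = 0.453 I₀ · cos²(18°) = 0.4097 I₀.
After rotation:
I₁ = I₀ cos²(77° − 38°) = I₀ cos²(39°) = 0.604 I₀.
I₂ = I₁ cos²(107° − 77°) = 0.604 I₀ · cos²(30°) = 0.453 I₀.
I₃ = I₂ cos²(177° − 107°) = 0.453 I₀ · cos²(70°) = 0.05299 I₀.
Ratio = 0.05299 / 0.4097 = 0.1293.

I_new/I_old ≈ 0.129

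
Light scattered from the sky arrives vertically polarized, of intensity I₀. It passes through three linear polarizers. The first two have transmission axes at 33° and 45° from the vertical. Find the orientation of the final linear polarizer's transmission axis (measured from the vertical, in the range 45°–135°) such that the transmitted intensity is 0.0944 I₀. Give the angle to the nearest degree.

I₁ = I₀ cos²(33° − 0°) = I₀ cos²(33°) = 0.7034 I₀.
I₂ = I₁ cos²(45° − 33°) = 0.7034 I₀ · cos²(12°) = 0.673 I₀.
Need I₃/I₀ = 0.0944, so cos²(θ − 45°) = 0.0944 / 0.673 = 0.1403.
θ − 45° = arccos(√0.1403) = 68.0°, giving θ ≈ 45 + 68.0 = 113.0°.

θ ≈ 113°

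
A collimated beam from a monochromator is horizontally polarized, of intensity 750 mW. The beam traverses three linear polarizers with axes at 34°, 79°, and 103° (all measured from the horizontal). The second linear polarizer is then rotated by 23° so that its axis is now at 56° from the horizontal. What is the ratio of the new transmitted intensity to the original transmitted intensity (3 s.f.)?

I_new/I_old ≈ 0.958

Before rotation:
By Malus's law, I₁ = I₀ cos²(34° − 0°) = I₀ cos²(34°) = 0.6873 I₀.
I₂ = I₁ cos²(79° − 34°) = 0.6873 I₀ · cos²(45°) = 0.3437 I₀.
I₃ = I₂ cos²(103° − 79°) = 0.3437 I₀ · cos²(24°) = 0.2868 I₀.
After rotation:
I₁ = I₀ cos²(34° − 0°) = I₀ cos²(34°) = 0.6873 I₀.
I₂ = I₁ cos²(56° − 34°) = 0.6873 I₀ · cos²(22°) = 0.5909 I₀.
I₃ = I₂ cos²(103° − 56°) = 0.5909 I₀ · cos²(47°) = 0.2748 I₀.
Ratio = 0.2748 / 0.2868 = 0.9582.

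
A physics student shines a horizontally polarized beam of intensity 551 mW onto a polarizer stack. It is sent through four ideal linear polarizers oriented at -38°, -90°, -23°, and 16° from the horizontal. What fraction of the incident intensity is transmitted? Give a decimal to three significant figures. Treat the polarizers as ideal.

I₁ = 551 mW · cos²(38°) = 342.1 mW.
I₂ = I₁ · cos²(52°) = 342.1 · 0.379 = 129.7 mW.
I₃ = I₂ · cos²(67°) = 129.7 · 0.1527 = 19.8 mW.
I₄ = I₃ · cos²(39°) = 19.8 · 0.604 = 11.96 mW.
Transmitted fraction = 0.0217.

I/I₀ ≈ 0.0217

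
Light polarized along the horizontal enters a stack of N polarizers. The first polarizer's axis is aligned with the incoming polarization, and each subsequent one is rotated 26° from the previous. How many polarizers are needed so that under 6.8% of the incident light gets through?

N = 14

First polarizer is aligned with the polarization: full transmission.
Each further stage multiplies by cos²(26°) = 0.8078.
After N polarizers: T = 0.8078^(N−1). Require T < 0.068 ⇒ N−1 > ln(0.068)/ln(0.8078) = 12.60, so N−1 ≥ 13 and N = 14.
Check: N=14 gives T = 0.0624 < 0.068; N=13 gives T = 0.07724.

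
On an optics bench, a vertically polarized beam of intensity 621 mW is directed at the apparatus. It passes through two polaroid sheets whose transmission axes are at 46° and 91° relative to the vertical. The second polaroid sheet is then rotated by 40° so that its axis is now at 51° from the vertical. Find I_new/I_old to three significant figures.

Before rotation:
By Malus's law, I₁ = I₀ cos²(46° − 0°) = I₀ cos²(46°) = 0.4826 I₀.
I₂ = I₁ cos²(91° − 46°) = 0.4826 I₀ · cos²(45°) = 0.2413 I₀.
After rotation:
I₁ = I₀ cos²(46° − 0°) = I₀ cos²(46°) = 0.4826 I₀.
I₂ = I₁ cos²(51° − 46°) = 0.4826 I₀ · cos²(5°) = 0.4789 I₀.
Ratio = 0.4789 / 0.2413 = 1.985.

I_new/I_old ≈ 1.98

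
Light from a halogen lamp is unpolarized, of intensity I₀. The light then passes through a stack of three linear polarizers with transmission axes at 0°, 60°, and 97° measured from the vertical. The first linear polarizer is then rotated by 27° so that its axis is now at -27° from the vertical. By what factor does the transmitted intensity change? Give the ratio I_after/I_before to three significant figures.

Before rotation:
Unpolarized light through the first polarizer → I₁ = ½ I₀, now polarized at 0°.
I₂ = I₁ cos²(60° − 0°) = 0.5 I₀ · cos²(60°) = 0.125 I₀.
I₃ = I₂ cos²(97° − 60°) = 0.125 I₀ · cos²(37°) = 0.07973 I₀.
After rotation:
Unpolarized light through the first polarizer → I₁ = ½ I₀, now polarized at -27°.
I₂ = I₁ cos²(60° + 27°) = 0.5 I₀ · cos²(87°) = 0.00137 I₀.
I₃ = I₂ cos²(97° − 60°) = 0.00137 I₀ · cos²(37°) = 0.0008735 I₀.
Ratio = 0.0008735 / 0.07973 = 0.01096.

I_new/I_old ≈ 0.0110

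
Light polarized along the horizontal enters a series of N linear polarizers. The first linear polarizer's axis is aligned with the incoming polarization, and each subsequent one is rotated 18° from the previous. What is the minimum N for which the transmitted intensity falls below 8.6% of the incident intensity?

First polarizer is aligned with the polarization: full transmission.
Each further stage multiplies by cos²(18°) = 0.9045.
After N polarizers: T = 0.9045^(N−1). Require T < 0.086 ⇒ N−1 > ln(0.086)/ln(0.9045) = 24.45, so N−1 ≥ 25 and N = 26.
Check: N=26 gives T = 0.08134 < 0.086; N=25 gives T = 0.08993.

N = 26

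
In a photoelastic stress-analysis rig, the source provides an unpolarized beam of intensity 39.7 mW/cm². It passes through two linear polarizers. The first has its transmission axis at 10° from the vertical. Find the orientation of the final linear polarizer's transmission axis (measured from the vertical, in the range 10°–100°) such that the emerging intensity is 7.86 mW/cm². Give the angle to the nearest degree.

Unpolarized light through the first polarizer → I₁ = ½ I₀, now polarized at 10°.
Target fraction: 7.86 / 39.7 mW/cm² = 0.198 of I₀.
Need I₂/I₀ = 0.198, so cos²(θ − 10°) = 0.198 / 0.5 = 0.396.
θ − 10° = arccos(√0.396) = 51.0°, giving θ ≈ 10 + 51.0 = 61.0°.

θ ≈ 61°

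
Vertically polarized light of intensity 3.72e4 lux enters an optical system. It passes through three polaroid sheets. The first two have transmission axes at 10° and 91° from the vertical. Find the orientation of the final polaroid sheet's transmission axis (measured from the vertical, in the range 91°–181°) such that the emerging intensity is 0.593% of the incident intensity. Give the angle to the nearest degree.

θ ≈ 151°

By Malus's law, I₁ = I₀ cos²(10° − 0°) = I₀ cos²(10°) = 0.9698 I₀.
I₂ = I₁ cos²(91° − 10°) = 0.9698 I₀ · cos²(81°) = 0.02373 I₀.
Need I₃/I₀ = 0.00593, so cos²(θ − 91°) = 0.00593 / 0.02373 = 0.2499.
θ − 91° = arccos(√0.2499) = 60.0°, giving θ ≈ 91 + 60.0 = 151.0°.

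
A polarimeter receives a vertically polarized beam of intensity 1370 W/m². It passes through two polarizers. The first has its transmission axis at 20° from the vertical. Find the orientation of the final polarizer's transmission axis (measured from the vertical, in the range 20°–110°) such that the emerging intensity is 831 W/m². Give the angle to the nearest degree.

By Malus's law, I₁ = I₀ cos²(20° − 0°) = I₀ cos²(20°) = 0.883 I₀.
Target fraction: 831 / 1370 W/m² = 0.6066 of I₀.
Need I₂/I₀ = 0.6066, so cos²(θ − 20°) = 0.6066 / 0.883 = 0.6869.
θ − 20° = arccos(√0.6869) = 34.0°, giving θ ≈ 20 + 34.0 = 54.0°.

θ ≈ 54°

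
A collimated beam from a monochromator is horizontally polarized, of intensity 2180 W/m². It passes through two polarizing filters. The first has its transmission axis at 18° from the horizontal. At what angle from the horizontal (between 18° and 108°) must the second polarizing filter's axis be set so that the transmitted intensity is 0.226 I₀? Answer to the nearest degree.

I₁ = I₀ cos²(18° − 0°) = I₀ cos²(18°) = 0.9045 I₀.
Need I₂/I₀ = 0.226, so cos²(θ − 18°) = 0.226 / 0.9045 = 0.2499.
θ − 18° = arccos(√0.2499) = 60.0°, giving θ ≈ 18 + 60.0 = 78.0°.

θ ≈ 78°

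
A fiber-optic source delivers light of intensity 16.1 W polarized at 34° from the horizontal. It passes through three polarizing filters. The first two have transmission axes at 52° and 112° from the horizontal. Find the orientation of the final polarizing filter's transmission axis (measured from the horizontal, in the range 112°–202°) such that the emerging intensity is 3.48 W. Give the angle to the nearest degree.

By Malus's law, I₁ = I₀ cos²(52° − 34°) = I₀ cos²(18°) = 0.9045 I₀.
I₂ = I₁ cos²(112° − 52°) = 0.9045 I₀ · cos²(60°) = 0.2261 I₀.
Target fraction: 3.48 / 16.1 W = 0.2161 of I₀.
Need I₃/I₀ = 0.2161, so cos²(θ − 112°) = 0.2161 / 0.2261 = 0.9559.
θ − 112° = arccos(√0.9559) = 12.1°, giving θ ≈ 112 + 12.1 = 124.1°.

θ ≈ 124°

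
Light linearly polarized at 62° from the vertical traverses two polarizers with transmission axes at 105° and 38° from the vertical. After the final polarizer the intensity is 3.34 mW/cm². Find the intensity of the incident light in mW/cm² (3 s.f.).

I₁ = I₀ cos²(105° − 62°) = I₀ cos²(43°) = 0.5349 I₀.
I₂ = I₁ cos²(38° − 105°) = 0.5349 I₀ · cos²(67°) = 0.08166 I₀.
So 3.34 mW/cm² = 0.08166 I₀, giving I₀ = 3.34/0.08166 = 40.9 mW/cm².

I₀ ≈ 40.9 mW/cm²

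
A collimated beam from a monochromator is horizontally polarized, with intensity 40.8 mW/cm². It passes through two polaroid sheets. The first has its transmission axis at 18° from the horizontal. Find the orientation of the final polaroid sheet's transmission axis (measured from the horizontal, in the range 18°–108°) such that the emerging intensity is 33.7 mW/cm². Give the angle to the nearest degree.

θ ≈ 35°

I₁ = I₀ cos²(18° − 0°) = I₀ cos²(18°) = 0.9045 I₀.
Target fraction: 33.7 / 40.8 mW/cm² = 0.826 of I₀.
Need I₂/I₀ = 0.826, so cos²(θ − 18°) = 0.826 / 0.9045 = 0.9132.
θ − 18° = arccos(√0.9132) = 17.1°, giving θ ≈ 18 + 17.1 = 35.1°.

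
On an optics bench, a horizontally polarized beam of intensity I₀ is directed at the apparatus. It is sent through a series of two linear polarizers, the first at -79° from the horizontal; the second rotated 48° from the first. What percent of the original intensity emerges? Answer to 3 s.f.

I₁ = I₀ cos²(-79° − 0°) = I₀ cos²(79°) = 0.03641 I₀.
I₂ = I₁ cos²(48°) = 0.03641 · 0.4477 I₀ = 0.0163 I₀.
That is 1.63% of the incident intensity.

≈ 1.63%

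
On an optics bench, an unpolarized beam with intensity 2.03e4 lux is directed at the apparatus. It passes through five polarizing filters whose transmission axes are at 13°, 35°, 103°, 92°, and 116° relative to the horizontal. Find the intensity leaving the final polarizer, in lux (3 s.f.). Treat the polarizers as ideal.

I ≈ 985 lux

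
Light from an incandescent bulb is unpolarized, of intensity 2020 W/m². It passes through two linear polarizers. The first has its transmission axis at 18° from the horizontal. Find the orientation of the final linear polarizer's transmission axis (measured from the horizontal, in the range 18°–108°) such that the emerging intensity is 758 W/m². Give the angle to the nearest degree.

Unpolarized light through the first polarizer → I₁ = ½ I₀, now polarized at 18°.
Target fraction: 758 / 2020 W/m² = 0.3752 of I₀.
Need I₂/I₀ = 0.3752, so cos²(θ − 18°) = 0.3752 / 0.5 = 0.7505.
θ − 18° = arccos(√0.7505) = 30.0°, giving θ ≈ 18 + 30.0 = 48.0°.

θ ≈ 48°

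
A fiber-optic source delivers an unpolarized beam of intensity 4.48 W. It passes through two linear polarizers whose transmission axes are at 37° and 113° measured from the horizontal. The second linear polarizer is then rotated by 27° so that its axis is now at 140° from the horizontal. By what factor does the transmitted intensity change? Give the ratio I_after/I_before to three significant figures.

Before rotation:
Unpolarized light through the first polarizer → I₁ = ½ I₀, now polarized at 37°.
I₂ = I₁ cos²(113° − 37°) = 0.5 I₀ · cos²(76°) = 0.02926 I₀.
After rotation:
Unpolarized light through the first polarizer → I₁ = ½ I₀, now polarized at 37°.
Angle between axes 1 and 2: 77°. I₂ = 0.5 I₀ · cos²(77°) = 0.0253 I₀.
Ratio = 0.0253 / 0.02926 = 0.8646.

I_new/I_old ≈ 0.865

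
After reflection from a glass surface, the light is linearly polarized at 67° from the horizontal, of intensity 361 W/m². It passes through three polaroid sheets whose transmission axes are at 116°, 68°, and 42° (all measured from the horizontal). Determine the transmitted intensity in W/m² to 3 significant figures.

I ≈ 56.2 W/m²

By Malus's law, I₁ = 361 W/m² · cos²(49°) = 155.4 W/m².
I₂ = I₁ · cos²(48°) = 155.4 · 0.4477 = 69.57 W/m².
I₃ = I₂ · cos²(26°) = 69.57 · 0.8078 = 56.2 W/m².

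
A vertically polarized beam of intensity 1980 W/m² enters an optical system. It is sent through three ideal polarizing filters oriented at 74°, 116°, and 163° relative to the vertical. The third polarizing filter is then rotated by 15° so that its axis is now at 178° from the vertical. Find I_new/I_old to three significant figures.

Before rotation:
I₁ = I₀ cos²(74° − 0°) = I₀ cos²(74°) = 0.07598 I₀.
I₂ = I₁ cos²(116° − 74°) = 0.07598 I₀ · cos²(42°) = 0.04196 I₀.
I₃ = I₂ cos²(163° − 116°) = 0.04196 I₀ · cos²(47°) = 0.01952 I₀.
After rotation:
I₁ = I₀ cos²(74° − 0°) = I₀ cos²(74°) = 0.07598 I₀.
I₂ = I₁ cos²(116° − 74°) = 0.07598 I₀ · cos²(42°) = 0.04196 I₀.
I₃ = I₂ cos²(178° − 116°) = 0.04196 I₀ · cos²(62°) = 0.009248 I₀.
Ratio = 0.009248 / 0.01952 = 0.4739.

I_new/I_old ≈ 0.474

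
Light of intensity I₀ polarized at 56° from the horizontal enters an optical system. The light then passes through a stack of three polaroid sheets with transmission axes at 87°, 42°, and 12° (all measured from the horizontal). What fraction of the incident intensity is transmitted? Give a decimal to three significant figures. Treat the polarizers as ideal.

≈ 0.276 I₀

I₁ = I₀ cos²(87° − 56°) = I₀ cos²(31°) = 0.7347 I₀.
I₂ = I₁ cos²(42° − 87°) = 0.7347 I₀ · cos²(45°) = 0.3674 I₀.
I₃ = I₂ cos²(12° − 42°) = 0.3674 I₀ · cos²(30°) = 0.2755 I₀.
Transmitted fraction = 0.2755.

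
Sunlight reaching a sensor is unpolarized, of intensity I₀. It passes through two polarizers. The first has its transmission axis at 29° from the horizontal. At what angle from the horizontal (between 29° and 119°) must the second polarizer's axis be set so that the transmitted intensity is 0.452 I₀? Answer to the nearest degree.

θ ≈ 47°

Unpolarized light through the first polarizer → I₁ = ½ I₀, now polarized at 29°.
Need I₂/I₀ = 0.452, so cos²(θ − 29°) = 0.452 / 0.5 = 0.904.
θ − 29° = arccos(√0.904) = 18.0°, giving θ ≈ 29 + 18.0 = 47.0°.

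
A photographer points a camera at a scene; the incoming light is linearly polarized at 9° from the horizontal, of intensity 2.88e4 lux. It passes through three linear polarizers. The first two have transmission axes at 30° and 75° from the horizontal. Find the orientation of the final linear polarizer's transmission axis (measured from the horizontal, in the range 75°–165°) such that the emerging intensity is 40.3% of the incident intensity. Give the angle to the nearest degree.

By Malus's law, I₁ = I₀ cos²(30° − 9°) = I₀ cos²(21°) = 0.8716 I₀.
I₂ = I₁ cos²(75° − 30°) = 0.8716 I₀ · cos²(45°) = 0.4358 I₀.
Need I₃/I₀ = 0.403, so cos²(θ − 75°) = 0.403 / 0.4358 = 0.9248.
θ − 75° = arccos(√0.9248) = 15.9°, giving θ ≈ 75 + 15.9 = 90.9°.

θ ≈ 91°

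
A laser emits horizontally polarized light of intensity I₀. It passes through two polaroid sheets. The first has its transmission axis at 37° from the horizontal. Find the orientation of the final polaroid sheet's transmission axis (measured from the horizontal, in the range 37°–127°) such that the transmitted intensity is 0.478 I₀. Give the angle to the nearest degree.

I₁ = I₀ cos²(37° − 0°) = I₀ cos²(37°) = 0.6378 I₀.
Need I₂/I₀ = 0.478, so cos²(θ − 37°) = 0.478 / 0.6378 = 0.7494.
θ − 37° = arccos(√0.7494) = 30.0°, giving θ ≈ 37 + 30.0 = 67.0°.

θ ≈ 67°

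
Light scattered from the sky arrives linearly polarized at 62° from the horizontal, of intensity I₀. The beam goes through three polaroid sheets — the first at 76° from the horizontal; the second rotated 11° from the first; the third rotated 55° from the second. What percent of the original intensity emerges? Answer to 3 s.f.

≈ 29.8%

I₁ = I₀ cos²(76° − 62°) = I₀ cos²(14°) = 0.9415 I₀.
I₂ = I₁ cos²(11°) = 0.9415 · 0.9636 I₀ = 0.9072 I₀.
I₃ = I₂ cos²(55°) = 0.9072 · 0.329 I₀ = 0.2985 I₀.
That is 29.85% of the incident intensity.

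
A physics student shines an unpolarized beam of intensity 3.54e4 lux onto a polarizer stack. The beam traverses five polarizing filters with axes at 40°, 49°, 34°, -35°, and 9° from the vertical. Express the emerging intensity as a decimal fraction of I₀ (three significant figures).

Unpolarized light through the first polarizer → I₁ = 3.54e4 lux/2 = 1.77e+04 lux, polarized at 40°.
I₂ = I₁ · cos²(9°) = 1.77e+04 · 0.9755 = 1.727e+04 lux.
I₃ = I₂ · cos²(15°) = 1.727e+04 · 0.933 = 1.611e+04 lux.
I₄ = I₃ · cos²(69°) = 1.611e+04 · 0.1284 = 2069 lux.
I₅ = I₄ · cos²(44°) = 2069 · 0.5174 = 1071 lux.
Transmitted fraction = 0.03024.

I/I₀ ≈ 0.0302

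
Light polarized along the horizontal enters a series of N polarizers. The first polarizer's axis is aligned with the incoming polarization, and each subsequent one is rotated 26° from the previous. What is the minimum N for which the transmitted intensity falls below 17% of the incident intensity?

N = 10

First polarizer is aligned with the polarization: full transmission.
Each further stage multiplies by cos²(26°) = 0.8078.
After N polarizers: T = 0.8078^(N−1). Require T < 0.17 ⇒ N−1 > ln(0.17)/ln(0.8078) = 8.30, so N−1 ≥ 9 and N = 10.
Check: N=10 gives T = 0.1465 < 0.17; N=9 gives T = 0.1814.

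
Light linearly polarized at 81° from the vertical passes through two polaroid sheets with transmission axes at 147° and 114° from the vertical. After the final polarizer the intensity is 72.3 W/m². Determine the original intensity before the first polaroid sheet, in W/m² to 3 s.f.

I₀ ≈ 621 W/m²

I₁ = I₀ cos²(147° − 81°) = I₀ cos²(66°) = 0.1654 I₀.
I₂ = I₁ cos²(114° − 147°) = 0.1654 I₀ · cos²(33°) = 0.1164 I₀.
So 72.3 W/m² = 0.1164 I₀, giving I₀ = 72.3/0.1164 = 621.3 W/m².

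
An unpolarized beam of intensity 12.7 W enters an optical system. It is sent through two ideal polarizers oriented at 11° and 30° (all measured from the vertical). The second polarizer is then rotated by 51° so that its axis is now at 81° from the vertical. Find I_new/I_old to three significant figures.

I_new/I_old ≈ 0.131

Before rotation:
Unpolarized light through the first polarizer → I₁ = ½ I₀, now polarized at 11°.
I₂ = I₁ cos²(30° − 11°) = 0.5 I₀ · cos²(19°) = 0.447 I₀.
After rotation:
Unpolarized light through the first polarizer → I₁ = ½ I₀, now polarized at 11°.
I₂ = I₁ cos²(81° − 11°) = 0.5 I₀ · cos²(70°) = 0.05849 I₀.
Ratio = 0.05849 / 0.447 = 0.1308.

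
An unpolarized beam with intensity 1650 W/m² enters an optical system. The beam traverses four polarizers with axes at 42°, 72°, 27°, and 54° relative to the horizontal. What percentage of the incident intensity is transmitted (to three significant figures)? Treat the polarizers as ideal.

≈ 14.9%

Unpolarized light through the first polarizer → I₁ = 1650 W/m²/2 = 825 W/m², polarized at 42°.
I₂ = I₁ · cos²(30°) = 825 · 0.75 = 618.8 W/m².
I₃ = I₂ · cos²(45°) = 618.8 · 0.5 = 309.4 W/m².
I₄ = I₃ · cos²(27°) = 309.4 · 0.7939 = 245.6 W/m².
That is 14.89% of the incident intensity.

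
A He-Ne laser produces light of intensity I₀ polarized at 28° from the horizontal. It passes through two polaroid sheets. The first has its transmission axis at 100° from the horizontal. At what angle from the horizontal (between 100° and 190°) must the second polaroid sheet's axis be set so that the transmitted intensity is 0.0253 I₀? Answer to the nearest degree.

θ ≈ 159°

By Malus's law, I₁ = I₀ cos²(100° − 28°) = I₀ cos²(72°) = 0.09549 I₀.
Need I₂/I₀ = 0.0253, so cos²(θ − 100°) = 0.0253 / 0.09549 = 0.2649.
θ − 100° = arccos(√0.2649) = 59.0°, giving θ ≈ 100 + 59.0 = 159.0°.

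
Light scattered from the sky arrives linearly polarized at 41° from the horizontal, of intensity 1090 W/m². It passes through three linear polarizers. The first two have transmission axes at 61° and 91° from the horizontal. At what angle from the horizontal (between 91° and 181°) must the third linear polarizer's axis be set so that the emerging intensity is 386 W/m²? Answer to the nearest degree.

θ ≈ 134°

By Malus's law, I₁ = I₀ cos²(61° − 41°) = I₀ cos²(20°) = 0.883 I₀.
I₂ = I₁ cos²(91° − 61°) = 0.883 I₀ · cos²(30°) = 0.6623 I₀.
Target fraction: 386 / 1090 W/m² = 0.3541 of I₀.
Need I₃/I₀ = 0.3541, so cos²(θ − 91°) = 0.3541 / 0.6623 = 0.5347.
θ − 91° = arccos(√0.5347) = 43.0°, giving θ ≈ 91 + 43.0 = 134.0°.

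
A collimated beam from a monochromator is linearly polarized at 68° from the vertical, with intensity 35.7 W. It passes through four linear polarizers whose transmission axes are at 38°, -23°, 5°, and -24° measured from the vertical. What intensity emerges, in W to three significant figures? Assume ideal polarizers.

I ≈ 3.75 W

I₁ = 35.7 W · cos²(30°) = 26.78 W.
I₂ = I₁ · cos²(61°) = 26.78 · 0.235 = 6.293 W.
I₃ = I₂ · cos²(28°) = 6.293 · 0.7796 = 4.906 W.
I₄ = I₃ · cos²(29°) = 4.906 · 0.765 = 3.753 W.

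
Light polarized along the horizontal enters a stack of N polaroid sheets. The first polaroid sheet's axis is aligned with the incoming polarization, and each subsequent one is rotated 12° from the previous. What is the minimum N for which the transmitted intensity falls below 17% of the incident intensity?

First polarizer is aligned with the polarization: full transmission.
Each further stage multiplies by cos²(12°) = 0.9568.
After N polarizers: T = 0.9568^(N−1). Require T < 0.17 ⇒ N−1 > ln(0.17)/ln(0.9568) = 40.10, so N−1 ≥ 41 and N = 42.
Check: N=42 gives T = 0.1634 < 0.17; N=41 gives T = 0.1707.

N = 42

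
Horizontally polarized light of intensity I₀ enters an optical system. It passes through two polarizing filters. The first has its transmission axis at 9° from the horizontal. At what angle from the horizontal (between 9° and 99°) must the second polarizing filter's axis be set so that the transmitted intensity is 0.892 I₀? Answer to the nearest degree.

θ ≈ 26°

I₁ = I₀ cos²(9° − 0°) = I₀ cos²(9°) = 0.9755 I₀.
Need I₂/I₀ = 0.892, so cos²(θ − 9°) = 0.892 / 0.9755 = 0.9144.
θ − 9° = arccos(√0.9144) = 17.0°, giving θ ≈ 9 + 17.0 = 26.0°.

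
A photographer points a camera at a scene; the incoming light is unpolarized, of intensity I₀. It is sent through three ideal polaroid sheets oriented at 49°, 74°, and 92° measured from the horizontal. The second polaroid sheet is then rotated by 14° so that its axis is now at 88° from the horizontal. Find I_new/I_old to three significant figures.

Before rotation:
Unpolarized light through the first polarizer → I₁ = ½ I₀, now polarized at 49°.
I₂ = I₁ cos²(74° − 49°) = 0.5 I₀ · cos²(25°) = 0.4107 I₀.
I₃ = I₂ cos²(92° − 74°) = 0.4107 I₀ · cos²(18°) = 0.3715 I₀.
After rotation:
Unpolarized light through the first polarizer → I₁ = ½ I₀, now polarized at 49°.
I₂ = I₁ cos²(88° − 49°) = 0.5 I₀ · cos²(39°) = 0.302 I₀.
I₃ = I₂ cos²(92° − 88°) = 0.302 I₀ · cos²(4°) = 0.3005 I₀.
Ratio = 0.3005 / 0.3715 = 0.809.

I_new/I_old ≈ 0.809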